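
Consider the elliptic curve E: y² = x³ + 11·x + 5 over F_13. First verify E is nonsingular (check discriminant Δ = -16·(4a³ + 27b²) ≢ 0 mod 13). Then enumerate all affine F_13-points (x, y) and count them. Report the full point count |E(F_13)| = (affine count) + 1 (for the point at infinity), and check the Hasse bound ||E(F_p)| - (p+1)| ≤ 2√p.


Affine points = {(1, 2), (1, 11), (2, 3), (2, 10), (3, 0), (4, 3), (4, 10), (5, 4), (5, 9), (6, 1), (6, 12), (7, 3), (7, 10), (9, 1), (9, 12), (10, 6), (10, 7), (11, 1), (11, 12)}; affine count = 19; |E(F_13)| = 20.

Discriminant check: Δ ∝ 4a³ + 27b² = 4·11³ + 27·5² = 4·1331 + 27·25 ≡ 6 (mod 13). Nonzero ⇒ E is nonsingular.
For each x ∈ F_13, compute rhs = x³ + 11·x + 5 mod 13, then count y ∈ F_13 with y² ≡ rhs.
  x = 0: rhs = 5, matching y values: none (0 points).
  x = 1: rhs = 4, matching y values: 2, 11 (2 points).
  x = 2: rhs = 9, matching y values: 3, 10 (2 points).
  x = 3: rhs = 0, matching y values: 0 (1 points).
  x = 4: rhs = 9, matching y values: 3, 10 (2 points).
  x = 5: rhs = 3, matching y values: 4, 9 (2 points).
  x = 6: rhs = 1, matching y values: 1, 12 (2 points).
  x = 7: rhs = 9, matching y values: 3, 10 (2 points).
  x = 8: rhs = 7, matching y values: none (0 points).
  x = 9: rhs = 1, matching y values: 1, 12 (2 points).
  x = 10: rhs = 10, matching y values: 6, 7 (2 points).
  x = 11: rhs = 1, matching y values: 1, 12 (2 points).
  x = 12: rhs = 6, matching y values: none (0 points).
Total affine count: 19.
Full point count |E(F_13)| = 19 + 1 = 20.
Hasse bound: |20 − (13+1)| = |6| = 6 ≤ 2√13 ≈ 7.2111 ✓.


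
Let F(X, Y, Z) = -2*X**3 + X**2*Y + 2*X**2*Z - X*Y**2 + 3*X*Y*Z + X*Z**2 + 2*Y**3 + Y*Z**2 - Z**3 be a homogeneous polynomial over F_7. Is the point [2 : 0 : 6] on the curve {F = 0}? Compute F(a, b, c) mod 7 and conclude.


F(2,0,6) ≡ 0 (mod 7); P is on the curve.

Evaluate F(2, 0, 6) term-by-term (mod 7).
  -2*X**3 ↦ -2·8·1·1 = -16
  X**2*Y ↦ 1·4·0·1 = 0
  2*X**2*Z ↦ 2·4·1·6 = 48
  -X*Y**2 ↦ -1·2·0·1 = 0
  3*X*Y*Z ↦ 3·2·0·6 = 0
  X*Z**2 ↦ 1·2·1·36 = 72
  2*Y**3 ↦ 2·1·0·1 = 0
  Y*Z**2 ↦ 1·1·0·36 = 0
  -Z**3 ↦ -1·1·1·216 = -216
Sum: F(2, 0, 6) = (-16) + (0) + (48) + (0) + (0) + (72) + (0) + (0) + (-216) = -112.
Reducing mod 7: -112 ≡ 0 (mod 7).
Since F(a, b, c) ≡ 0 (mod 7), P lies on the curve.


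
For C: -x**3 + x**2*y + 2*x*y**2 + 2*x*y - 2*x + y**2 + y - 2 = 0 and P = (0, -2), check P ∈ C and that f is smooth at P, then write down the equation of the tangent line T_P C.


Tangent line at P: 2*x - 3*y - 6 = 0.

Step 1: f(0, -2) = 0, so P lies on C.
Step 2: partial derivatives
  f_x(x, y) = -3*x**2 + 2*x*y + 2*y**2 + 2*y - 2, f_y(x, y) = x**2 + 4*x*y + 2*x + 2*y + 1.
  f_x(P) = 2, f_y(P) = -3 (gradient nonzero, so P is smooth).
Step 3: tangent line at P: 2·(x − 0) + -3·(y − -2) = 0.
Expanding: 2*x - 3*y - 6 = 0.


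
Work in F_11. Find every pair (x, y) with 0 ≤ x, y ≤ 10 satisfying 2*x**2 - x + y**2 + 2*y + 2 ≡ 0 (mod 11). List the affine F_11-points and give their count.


Affine F_11-points: {(1, 2), (1, 7), (2, 1), (2, 8), (4, 1), (4, 8), (5, 2), (5, 7), (8, 10), (9, 10)}; count = 10.

For each of the 121 pairs (x, y) ∈ F_11², evaluate f(x, y) mod 11. Record the zeros.
  x = 0: [0↦2, 1↦5, 2↦10, 3↦6, 4↦4, 5↦4, 6↦6, 7↦10, 8↦5, 9↦2, 10↦1]  zeros at y ∈ ∅
  x = 1: [0↦3, 1↦6, 2↦0, 3↦7, 4↦5, 5↦5, 6↦7, 7↦0, 8↦6, 9↦3, 10↦2]  zeros at y ∈ {2, 7}
  x = 2: [0↦8, 1↦0, 2↦5, 3↦1, 4↦10, 5↦10, 6↦1, 7↦5, 8↦0, 9↦8, 10↦7]  zeros at y ∈ {1, 8}
  x = 3: [0↦6, 1↦9, 2↦3, 3↦10, 4↦8, 5↦8, 6↦10, 7↦3, 8↦9, 9↦6, 10↦5]  zeros at y ∈ ∅
  x = 4: [0↦8, 1↦0, 2↦5, 3↦1, 4↦10, 5↦10, 6↦1, 7↦5, 8↦0, 9↦8, 10↦7]  zeros at y ∈ {1, 8}
  x = 5: [0↦3, 1↦6, 2↦0, 3↦7, 4↦5, 5↦5, 6↦7, 7↦0, 8↦6, 9↦3, 10↦2]  zeros at y ∈ {2, 7}
  x = 6: [0↦2, 1↦5, 2↦10, 3↦6, 4↦4, 5↦4, 6↦6, 7↦10, 8↦5, 9↦2, 10↦1]  zeros at y ∈ ∅
  x = 7: [0↦5, 1↦8, 2↦2, 3↦9, 4↦7, 5↦7, 6↦9, 7↦2, 8↦8, 9↦5, 10↦4]  zeros at y ∈ ∅
  x = 8: [0↦1, 1↦4, 2↦9, 3↦5, 4↦3, 5↦3, 6↦5, 7↦9, 8↦4, 9↦1, 10↦0]  zeros at y ∈ {10}
  x = 9: [0↦1, 1↦4, 2↦9, 3↦5, 4↦3, 5↦3, 6↦5, 7↦9, 8↦4, 9↦1, 10↦0]  zeros at y ∈ {10}
  x = 10: [0↦5, 1↦8, 2↦2, 3↦9, 4↦7, 5↦7, 6↦9, 7↦2, 8↦8, 9↦5, 10↦4]  zeros at y ∈ ∅
Collecting zeros: affine points = {(1, 2), (1, 7), (2, 1), (2, 8), (4, 1), (4, 8), (5, 2), (5, 7), (8, 10), (9, 10)}.
Total count |C(F_11)_aff| = 10.


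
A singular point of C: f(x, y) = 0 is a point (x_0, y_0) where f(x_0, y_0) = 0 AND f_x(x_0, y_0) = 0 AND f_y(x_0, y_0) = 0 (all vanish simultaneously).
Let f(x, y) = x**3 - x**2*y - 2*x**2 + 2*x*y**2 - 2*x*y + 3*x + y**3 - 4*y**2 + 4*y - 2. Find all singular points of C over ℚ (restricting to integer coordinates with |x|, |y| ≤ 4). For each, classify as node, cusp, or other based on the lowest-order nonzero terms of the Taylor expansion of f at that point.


Singular points: {(1, 1)}; classification: cusp.

Compute partial derivatives:
  f_x = 3*x**2 - 2*x*y - 4*x + 2*y**2 - 2*y + 3.
  f_y = -x**2 + 4*x*y - 2*x + 3*y**2 - 8*y + 4.
Scan x_0 ∈ {−4, ..., 4}. For each x_0, f_y(x_0, y) is a polynomial in y; find its integer roots y ∈ {−4, ..., 4}, then test f_x and f at those candidates.
  x = -4: f_y(-4, y) = 3*y**2 - 24*y - 4; no integer root y with |y| ≤ 4.
  x = -3: f_y(-3, y) = 3*y**2 - 20*y + 1; no integer root y with |y| ≤ 4.
  x = -2: f_y(-2, y) = 3*y**2 - 16*y + 4; no integer root y with |y| ≤ 4.
  x = -1: f_y(-1, y) = 3*y**2 - 12*y + 5; no integer root y with |y| ≤ 4.
  x = 0: f_y(0, y) = 3*y**2 - 8*y + 4; vanishes at y ∈ {2}. (0, 2): f_x = 7 ≠ 0.
  x = 1: f_y(1, y) = 3*y**2 - 4*y + 1; vanishes at y ∈ {1}. (1, 1): f_x = 0, f = 0 — SINGULAR.
  x = 2: f_y(2, y) = 3*y**2 - 4; no integer root y with |y| ≤ 4.
  x = 3: f_y(3, y) = 3*y**2 + 4*y - 11; no integer root y with |y| ≤ 4.
  x = 4: f_y(4, y) = 3*y**2 + 8*y - 20; no integer root y with |y| ≤ 4.
Only singular point on the grid: (1, 1).
Classify: substitute x = 1 + u, y = 1 + v and expand: f = u**3 - u**2*v + 2*u*v**2 + v**3 + v**2.
No constant or linear terms (consistent with a singular point). Quadratic part: v**2. Cubic part: u**3 - u**2*v + 2*u*v**2 + v**3.
The quadratic part v**2 is a perfect square, so there is a single (double) tangent line v = 0, i.e. y = 1. Restricting the cubic part to that line (v = 0) leaves u**3 ≠ 0, so f is not divisible by v and the branch is v² ≈ -u**3 to lowest order — this is a cusp.
Classification: cusp.


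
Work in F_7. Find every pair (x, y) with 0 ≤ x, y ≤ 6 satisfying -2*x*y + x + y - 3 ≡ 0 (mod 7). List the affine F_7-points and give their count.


Affine F_7-points: {(0, 3), (1, 5), (2, 2), (3, 0), (5, 1), (6, 6)}; count = 6.

For each of the 49 pairs (x, y) ∈ F_7², evaluate f(x, y) mod 7. Record the zeros.
  x = 0: [0↦4, 1↦5, 2↦6, 3↦0, 4↦1, 5↦2, 6↦3]  zeros at y ∈ {3}
  x = 1: [0↦5, 1↦4, 2↦3, 3↦2, 4↦1, 5↦0, 6↦6]  zeros at y ∈ {5}
  x = 2: [0↦6, 1↦3, 2↦0, 3↦4, 4↦1, 5↦5, 6↦2]  zeros at y ∈ {2}
  x = 3: [0↦0, 1↦2, 2↦4, 3↦6, 4↦1, 5↦3, 6↦5]  zeros at y ∈ {0}
  x = 4: [0↦1, 1↦1, 2↦1, 3↦1, 4↦1, 5↦1, 6↦1]  zeros at y ∈ ∅
  x = 5: [0↦2, 1↦0, 2↦5, 3↦3, 4↦1, 5↦6, 6↦4]  zeros at y ∈ {1}
  x = 6: [0↦3, 1↦6, 2↦2, 3↦5, 4↦1, 5↦4, 6↦0]  zeros at y ∈ {6}
Collecting zeros: affine points = {(0, 3), (1, 5), (2, 2), (3, 0), (5, 1), (6, 6)}.
Total count |C(F_7)_aff| = 6.


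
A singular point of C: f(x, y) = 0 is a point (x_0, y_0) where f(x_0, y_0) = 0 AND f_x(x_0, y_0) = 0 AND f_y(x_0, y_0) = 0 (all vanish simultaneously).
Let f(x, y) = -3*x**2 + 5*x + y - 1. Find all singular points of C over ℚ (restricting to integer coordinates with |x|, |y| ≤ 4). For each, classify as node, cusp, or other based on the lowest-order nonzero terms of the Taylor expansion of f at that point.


No singular points in the scanned grid; C is smooth there.

Compute partial derivatives:
  f_x = 5 - 6*x.
  f_y = 1.
f_y = 1 is a nonzero constant, so f_y never vanishes: no point (x, y) can satisfy f = f_x = f_y = 0. In particular no (x, y) ∈ {−4, ..., 4}² is singular; the curve is smooth.


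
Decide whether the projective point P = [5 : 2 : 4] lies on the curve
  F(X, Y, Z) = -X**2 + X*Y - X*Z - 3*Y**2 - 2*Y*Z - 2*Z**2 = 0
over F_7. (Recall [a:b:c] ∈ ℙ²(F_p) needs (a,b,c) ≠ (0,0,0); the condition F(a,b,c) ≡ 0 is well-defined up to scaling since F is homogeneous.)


F(5,2,4) ≡ 3 (mod 7); P is NOT on the curve.

Evaluate F(5, 2, 4) term-by-term (mod 7).
  -X**2 ↦ -1·25·1·1 = -25
  X*Y ↦ 1·5·2·1 = 10
  -X*Z ↦ -1·5·1·4 = -20
  -3*Y**2 ↦ -3·1·4·1 = -12
  -2*Y*Z ↦ -2·1·2·4 = -16
  -2*Z**2 ↦ -2·1·1·16 = -32
Sum: F(5, 2, 4) = (-25) + (10) + (-20) + (-12) + (-16) + (-32) = -95.
Reducing mod 7: -95 ≡ 3 (mod 7).
Since F(a, b, c) ≡ 3 ≠ 0 (mod 7), P does NOT lie on the curve.


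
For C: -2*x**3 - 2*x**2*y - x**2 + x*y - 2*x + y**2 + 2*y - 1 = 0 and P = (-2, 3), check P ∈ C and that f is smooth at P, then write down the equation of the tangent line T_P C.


Tangent line at P: 5*x - 2*y + 16 = 0.

Step 1: f(-2, 3) = 0, so P lies on C.
Step 2: partial derivatives
  f_x(x, y) = -6*x**2 - 4*x*y - 2*x + y - 2, f_y(x, y) = -2*x**2 + x + 2*y + 2.
  f_x(P) = 5, f_y(P) = -2 (gradient nonzero, so P is smooth).
Step 3: tangent line at P: 5·(x − -2) + -2·(y − 3) = 0.
Expanding: 5*x - 2*y + 16 = 0.


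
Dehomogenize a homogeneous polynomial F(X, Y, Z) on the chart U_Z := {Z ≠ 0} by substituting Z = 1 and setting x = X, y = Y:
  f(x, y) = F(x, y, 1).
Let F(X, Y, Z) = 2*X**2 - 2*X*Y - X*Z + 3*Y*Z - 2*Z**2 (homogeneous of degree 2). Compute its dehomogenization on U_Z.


f(x, y) = 2*x**2 - 2*x*y - x + 3*y - 2

On U_Z we set Z = 1. Each monomial c·X^i·Y^j·Z^k in F becomes c·x^i·y^j·1^k = c·x^i·y^j.
Substituting Z = 1: F(X, Y, 1) = 2*x**2 - 2*x*y - x + 3*y - 2.
Note: deg(f) ≤ deg(F) = 2; strict inequality happens when F is divisible by Z (lost terms).


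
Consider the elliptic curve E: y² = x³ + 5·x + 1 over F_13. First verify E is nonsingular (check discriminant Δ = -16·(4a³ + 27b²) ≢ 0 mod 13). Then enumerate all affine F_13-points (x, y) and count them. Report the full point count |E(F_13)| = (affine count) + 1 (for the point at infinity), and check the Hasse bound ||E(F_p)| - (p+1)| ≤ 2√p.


Affine points = {(0, 1), (0, 12), (3, 2), (3, 11), (6, 0), (11, 3), (11, 10)}; affine count = 7; |E(F_13)| = 8.

Discriminant check: Δ ∝ 4a³ + 27b² = 4·5³ + 27·1² = 4·125 + 27·1 ≡ 7 (mod 13). Nonzero ⇒ E is nonsingular.
For each x ∈ F_13, compute rhs = x³ + 5·x + 1 mod 13, then count y ∈ F_13 with y² ≡ rhs.
  x = 0: rhs = 1, matching y values: 1, 12 (2 points).
  x = 1: rhs = 7, matching y values: none (0 points).
  x = 2: rhs = 6, matching y values: none (0 points).
  x = 3: rhs = 4, matching y values: 2, 11 (2 points).
  x = 4: rhs = 7, matching y values: none (0 points).
  x = 5: rhs = 8, matching y values: none (0 points).
  x = 6: rhs = 0, matching y values: 0 (1 points).
  x = 7: rhs = 2, matching y values: none (0 points).
  x = 8: rhs = 7, matching y values: none (0 points).
  x = 9: rhs = 8, matching y values: none (0 points).
  x = 10: rhs = 11, matching y values: none (0 points).
  x = 11: rhs = 9, matching y values: 3, 10 (2 points).
  x = 12: rhs = 8, matching y values: none (0 points).
Total affine count: 7.
Full point count |E(F_13)| = 7 + 1 = 8.
Hasse bound: |8 − (13+1)| = |-6| = 6 ≤ 2√13 ≈ 7.2111 ✓.


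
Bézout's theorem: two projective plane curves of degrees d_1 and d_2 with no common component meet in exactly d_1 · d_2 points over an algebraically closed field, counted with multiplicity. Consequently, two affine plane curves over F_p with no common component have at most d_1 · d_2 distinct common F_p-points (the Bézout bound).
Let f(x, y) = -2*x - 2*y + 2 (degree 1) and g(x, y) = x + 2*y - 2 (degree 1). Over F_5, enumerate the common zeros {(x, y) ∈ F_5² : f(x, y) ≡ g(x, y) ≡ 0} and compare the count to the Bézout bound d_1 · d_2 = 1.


Common zeros: {(0, 1)}; count = 1; Bézout bound = 1.

deg(f) = 1, deg(g) = 1, so Bézout bound = 1.
Scan x ∈ F_5. For each x, list the y ∈ F_5 with f(x, y) ≡ 0 and those with g(x, y) ≡ 0 (mod 5); the common zeros in that column are the intersection.
  x = 0: f ≡ 0 at y ∈ {1}; g ≡ 0 at y ∈ {1}; common: {1}.
  x = 1: f ≡ 0 at y ∈ {0}; g ≡ 0 at y ∈ {3}; common: ∅.
  x = 2: f ≡ 0 at y ∈ {4}; g ≡ 0 at y ∈ {0}; common: ∅.
  x = 3: f ≡ 0 at y ∈ {3}; g ≡ 0 at y ∈ {2}; common: ∅.
  x = 4: f ≡ 0 at y ∈ {2}; g ≡ 0 at y ∈ {4}; common: ∅.
Collecting: common zeros = {(0, 1)}, so the count is 1.
Comparison with the Bézout bound: 1 ≤ 1 = deg(f)·deg(g), as expected for curves with no common component (the bound is attained).


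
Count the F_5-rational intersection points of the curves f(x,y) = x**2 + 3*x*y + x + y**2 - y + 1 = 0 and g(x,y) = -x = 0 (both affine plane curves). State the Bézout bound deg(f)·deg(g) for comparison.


Common zeros: ∅; count = 0; Bézout bound = 2.

deg(f) = 2, deg(g) = 1, so Bézout bound = 2.
Scan x ∈ F_5. For each x, list the y ∈ F_5 with f(x, y) ≡ 0 and those with g(x, y) ≡ 0 (mod 5); the common zeros in that column are the intersection.
  x = 0: f ≡ 0 at y ∈ ∅; g ≡ 0 at y ∈ {0, 1, 2, 3, 4}; common: ∅.
  x = 1: f ≡ 0 at y ∈ ∅; g ≡ 0 at y ∈ ∅; common: ∅.
  x = 2: f ≡ 0 at y ∈ ∅; g ≡ 0 at y ∈ ∅; common: ∅.
  x = 3: f ≡ 0 at y ∈ ∅; g ≡ 0 at y ∈ ∅; common: ∅.
  x = 4: f ≡ 0 at y ∈ ∅; g ≡ 0 at y ∈ ∅; common: ∅.
Collecting: common zeros = ∅, so the count is 0.
Comparison with the Bézout bound: 0 ≤ 2 = deg(f)·deg(g), as expected for curves with no common component (the affine F_5-count falls short of the bound because intersections may lie at infinity, over extension fields, or carry multiplicity).


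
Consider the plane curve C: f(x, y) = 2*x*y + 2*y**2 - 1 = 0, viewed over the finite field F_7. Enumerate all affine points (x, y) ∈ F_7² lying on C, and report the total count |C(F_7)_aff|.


Affine F_7-points: {(0, 2), (0, 5), (3, 1), (3, 3), (4, 4), (4, 6)}; count = 6.

For each of the 49 pairs (x, y) ∈ F_7², evaluate f(x, y) mod 7. Record the zeros.
  x = 0: [0↦6, 1↦1, 2↦0, 3↦3, 4↦3, 5↦0, 6↦1]  zeros at y ∈ {2, 5}
  x = 1: [0↦6, 1↦3, 2↦4, 3↦2, 4↦4, 5↦3, 6↦6]  zeros at y ∈ ∅
  x = 2: [0↦6, 1↦5, 2↦1, 3↦1, 4↦5, 5↦6, 6↦4]  zeros at y ∈ ∅
  x = 3: [0↦6, 1↦0, 2↦5, 3↦0, 4↦6, 5↦2, 6↦2]  zeros at y ∈ {1, 3}
  x = 4: [0↦6, 1↦2, 2↦2, 3↦6, 4↦0, 5↦5, 6↦0]  zeros at y ∈ {4, 6}
  x = 5: [0↦6, 1↦4, 2↦6, 3↦5, 4↦1, 5↦1, 6↦5]  zeros at y ∈ ∅
  x = 6: [0↦6, 1↦6, 2↦3, 3↦4, 4↦2, 5↦4, 6↦3]  zeros at y ∈ ∅
Collecting zeros: affine points = {(0, 2), (0, 5), (3, 1), (3, 3), (4, 4), (4, 6)}.
Total count |C(F_7)_aff| = 6.


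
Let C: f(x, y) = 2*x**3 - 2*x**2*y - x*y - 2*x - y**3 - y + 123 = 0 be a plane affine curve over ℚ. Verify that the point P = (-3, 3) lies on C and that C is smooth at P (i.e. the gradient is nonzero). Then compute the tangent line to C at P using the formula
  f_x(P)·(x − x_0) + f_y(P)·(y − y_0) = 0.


Tangent line at P: 85*x - 43*y + 384 = 0.

Step 1: f(-3, 3) = 0, so P lies on C.
Step 2: partial derivatives
  f_x(x, y) = 6*x**2 - 4*x*y - y - 2, f_y(x, y) = -2*x**2 - x - 3*y**2 - 1.
  f_x(P) = 85, f_y(P) = -43 (gradient nonzero, so P is smooth).
Step 3: tangent line at P: 85·(x − -3) + -43·(y − 3) = 0.
Expanding: 85*x - 43*y + 384 = 0.


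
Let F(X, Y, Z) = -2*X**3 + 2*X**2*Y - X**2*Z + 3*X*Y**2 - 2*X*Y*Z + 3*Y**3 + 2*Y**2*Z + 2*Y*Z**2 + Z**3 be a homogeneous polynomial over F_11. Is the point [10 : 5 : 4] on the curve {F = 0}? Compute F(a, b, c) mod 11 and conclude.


F(10,5,4) ≡ 2 (mod 11); P is NOT on the curve.

Evaluate F(10, 5, 4) term-by-term (mod 11).
  -2*X**3 ↦ -2·1000·1·1 = -2000
  2*X**2*Y ↦ 2·100·5·1 = 1000
  -X**2*Z ↦ -1·100·1·4 = -400
  3*X*Y**2 ↦ 3·10·25·1 = 750
  -2*X*Y*Z ↦ -2·10·5·4 = -400
  3*Y**3 ↦ 3·1·125·1 = 375
  2*Y**2*Z ↦ 2·1·25·4 = 200
  2*Y*Z**2 ↦ 2·1·5·16 = 160
  Z**3 ↦ 1·1·1·64 = 64
Sum: F(10, 5, 4) = (-2000) + (1000) + (-400) + (750) + (-400) + (375) + (200) + (160) + (64) = -251.
Reducing mod 11: -251 ≡ 2 (mod 11).
Since F(a, b, c) ≡ 2 ≠ 0 (mod 11), P does NOT lie on the curve.


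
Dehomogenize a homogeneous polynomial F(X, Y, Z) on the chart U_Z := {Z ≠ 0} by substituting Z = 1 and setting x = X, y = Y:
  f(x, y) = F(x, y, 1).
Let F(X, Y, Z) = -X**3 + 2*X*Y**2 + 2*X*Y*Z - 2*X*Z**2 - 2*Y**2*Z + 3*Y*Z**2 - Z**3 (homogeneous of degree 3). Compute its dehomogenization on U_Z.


f(x, y) = -x**3 + 2*x*y**2 + 2*x*y - 2*x - 2*y**2 + 3*y - 1

On U_Z we set Z = 1. Each monomial c·X^i·Y^j·Z^k in F becomes c·x^i·y^j·1^k = c·x^i·y^j.
Substituting Z = 1: F(X, Y, 1) = -x**3 + 2*x*y**2 + 2*x*y - 2*x - 2*y**2 + 3*y - 1.
Note: deg(f) ≤ deg(F) = 3; strict inequality happens when F is divisible by Z (lost terms).


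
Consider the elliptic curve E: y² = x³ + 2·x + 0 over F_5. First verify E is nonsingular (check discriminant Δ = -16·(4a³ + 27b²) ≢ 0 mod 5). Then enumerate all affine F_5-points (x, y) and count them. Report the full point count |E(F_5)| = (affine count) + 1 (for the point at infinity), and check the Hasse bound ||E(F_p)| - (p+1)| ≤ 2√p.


Affine points = {(0, 0)}; affine count = 1; |E(F_5)| = 2.

Discriminant check: Δ ∝ 4a³ + 27b² = 4·2³ + 27·0² = 4·8 + 27·0 ≡ 2 (mod 5). Nonzero ⇒ E is nonsingular.
For each x ∈ F_5, compute rhs = x³ + 2·x + 0 mod 5, then count y ∈ F_5 with y² ≡ rhs.
  x = 0: rhs = 0, matching y values: 0 (1 points).
  x = 1: rhs = 3, matching y values: none (0 points).
  x = 2: rhs = 2, matching y values: none (0 points).
  x = 3: rhs = 3, matching y values: none (0 points).
  x = 4: rhs = 2, matching y values: none (0 points).
Total affine count: 1.
Full point count |E(F_5)| = 1 + 1 = 2.
Hasse bound: |2 − (5+1)| = |-4| = 4 ≤ 2√5 ≈ 4.4721 ✓.


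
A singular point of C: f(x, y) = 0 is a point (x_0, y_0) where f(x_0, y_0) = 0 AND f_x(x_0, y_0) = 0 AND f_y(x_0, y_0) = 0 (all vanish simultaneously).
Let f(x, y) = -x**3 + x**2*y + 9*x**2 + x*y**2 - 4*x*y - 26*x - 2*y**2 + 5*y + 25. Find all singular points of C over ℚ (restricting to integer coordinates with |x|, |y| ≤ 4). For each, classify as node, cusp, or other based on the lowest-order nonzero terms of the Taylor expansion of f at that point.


Singular points: {(3, -1)}; classification: node.

Compute partial derivatives:
  f_x = -3*x**2 + 2*x*y + 18*x + y**2 - 4*y - 26.
  f_y = x**2 + 2*x*y - 4*x - 4*y + 5.
Scan x_0 ∈ {−4, ..., 4}. For each x_0, f_y(x_0, y) is a polynomial in y; find its integer roots y ∈ {−4, ..., 4}, then test f_x and f at those candidates.
  x = -4: f_y(-4, y) = 37 - 12*y; no integer root y with |y| ≤ 4.
  x = -3: f_y(-3, y) = 26 - 10*y; no integer root y with |y| ≤ 4.
  x = -2: f_y(-2, y) = 17 - 8*y; no integer root y with |y| ≤ 4.
  x = -1: f_y(-1, y) = 10 - 6*y; no integer root y with |y| ≤ 4.
  x = 0: f_y(0, y) = 5 - 4*y; no integer root y with |y| ≤ 4.
  x = 1: f_y(1, y) = 2 - 2*y; vanishes at y ∈ {1}. (1, 1): f_x = -12 ≠ 0.
  x = 2: f_y(2, y) = 1; no integer root y with |y| ≤ 4.
  x = 3: f_y(3, y) = 2*y + 2; vanishes at y ∈ {-1}. (3, -1): f_x = 0, f = 0 — SINGULAR.
  x = 4: f_y(4, y) = 4*y + 5; no integer root y with |y| ≤ 4.
Only singular point on the grid: (3, -1).
Classify: substitute x = 3 + u, y = -1 + v and expand: f = -u**3 + u**2*v - u**2 + u*v**2 + v**2.
No constant or linear terms (consistent with a singular point). Quadratic part: -u**2 + v**2. Cubic part: -u**3 + u**2*v + u*v**2.
The quadratic part v**2 - u**2 = (v − u)(v + u) splits into two distinct linear factors, so there are two distinct tangent lines y − -1 = ±(x − 3) — this is a node (ordinary double point).
Classification: node.


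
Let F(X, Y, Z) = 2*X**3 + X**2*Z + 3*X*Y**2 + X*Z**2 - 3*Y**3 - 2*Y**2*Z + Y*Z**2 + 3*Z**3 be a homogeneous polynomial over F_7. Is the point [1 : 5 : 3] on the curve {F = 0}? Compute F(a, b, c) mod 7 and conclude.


F(1,5,3) ≡ 5 (mod 7); P is NOT on the curve.

Evaluate F(1, 5, 3) term-by-term (mod 7).
  2*X**3 ↦ 2·1·1·1 = 2
  X**2*Z ↦ 1·1·1·3 = 3
  3*X*Y**2 ↦ 3·1·25·1 = 75
  X*Z**2 ↦ 1·1·1·9 = 9
  -3*Y**3 ↦ -3·1·125·1 = -375
  -2*Y**2*Z ↦ -2·1·25·3 = -150
  Y*Z**2 ↦ 1·1·5·9 = 45
  3*Z**3 ↦ 3·1·1·27 = 81
Sum: F(1, 5, 3) = (2) + (3) + (75) + (9) + (-375) + (-150) + (45) + (81) = -310.
Reducing mod 7: -310 ≡ 5 (mod 7).
Since F(a, b, c) ≡ 5 ≠ 0 (mod 7), P does NOT lie on the curve.


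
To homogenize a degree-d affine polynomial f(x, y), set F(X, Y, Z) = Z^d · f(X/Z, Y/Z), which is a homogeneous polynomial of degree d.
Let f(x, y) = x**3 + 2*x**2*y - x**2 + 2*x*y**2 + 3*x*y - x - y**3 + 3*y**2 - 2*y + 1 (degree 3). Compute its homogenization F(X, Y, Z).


F(X, Y, Z) = X**3 + 2*X**2*Y - X**2*Z + 2*X*Y**2 + 3*X*Y*Z - X*Z**2 - Y**3 + 3*Y**2*Z - 2*Y*Z**2 + Z**3

deg(f) = 3.
Substitute x = X/Z, y = Y/Z into f, then multiply by Z^3.
  monomial 1·x^3·y^0 ↦ 1·X^3·Y^0·Z^0.
  monomial 2·x^2·y^1 ↦ 2·X^2·Y^1·Z^0.
  monomial -1·x^2·y^0 ↦ -1·X^2·Y^0·Z^1.
  monomial 2·x^1·y^2 ↦ 2·X^1·Y^2·Z^0.
  monomial 3·x^1·y^1 ↦ 3·X^1·Y^1·Z^1.
  monomial -1·x^1·y^0 ↦ -1·X^1·Y^0·Z^2.
  monomial -1·x^0·y^3 ↦ -1·X^0·Y^3·Z^0.
  monomial 3·x^0·y^2 ↦ 3·X^0·Y^2·Z^1.
  monomial -2·x^0·y^1 ↦ -2·X^0·Y^1·Z^2.
  monomial 1·x^0·y^0 ↦ 1·X^0·Y^0·Z^3.
Collecting: F(X, Y, Z) = X**3 + 2*X**2*Y - X**2*Z + 2*X*Y**2 + 3*X*Y*Z - X*Z**2 - Y**3 + 3*Y**2*Z - 2*Y*Z**2 + Z**3.


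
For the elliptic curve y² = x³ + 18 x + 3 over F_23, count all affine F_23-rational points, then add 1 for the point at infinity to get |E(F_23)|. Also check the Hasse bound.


Affine points = {(0, 7), (0, 16), (2, 1), (2, 22), (4, 1), (4, 22), (7, 9), (7, 14), (14, 3), (14, 20), (17, 1), (17, 22), (18, 8), (18, 15)}; affine count = 14; |E(F_23)| = 15.

Discriminant check: Δ ∝ 4a³ + 27b² = 4·18³ + 27·3² = 4·5832 + 27·9 ≡ 19 (mod 23). Nonzero ⇒ E is nonsingular.
For each x ∈ F_23, compute rhs = x³ + 18·x + 3 mod 23, then count y ∈ F_23 with y² ≡ rhs.
  x = 0: rhs = 3, matching y values: 7, 16 (2 points).
  x = 1: rhs = 22, matching y values: none (0 points).
  x = 2: rhs = 1, matching y values: 1, 22 (2 points).
  x = 3: rhs = 15, matching y values: none (0 points).
  x = 4: rhs = 1, matching y values: 1, 22 (2 points).
  x = 5: rhs = 11, matching y values: none (0 points).
  x = 6: rhs = 5, matching y values: none (0 points).
  x = 7: rhs = 12, matching y values: 9, 14 (2 points).
  x = 8: rhs = 15, matching y values: none (0 points).
  x = 9: rhs = 20, matching y values: none (0 points).
  x = 10: rhs = 10, matching y values: none (0 points).
  x = 11: rhs = 14, matching y values: none (0 points).
  x = 12: rhs = 15, matching y values: none (0 points).
  x = 13: rhs = 19, matching y values: none (0 points).
  x = 14: rhs = 9, matching y values: 3, 20 (2 points).
  x = 15: rhs = 14, matching y values: none (0 points).
  x = 16: rhs = 17, matching y values: none (0 points).
  x = 17: rhs = 1, matching y values: 1, 22 (2 points).
  x = 18: rhs = 18, matching y values: 8, 15 (2 points).
  x = 19: rhs = 5, matching y values: none (0 points).
  x = 20: rhs = 14, matching y values: none (0 points).
  x = 21: rhs = 5, matching y values: none (0 points).
  x = 22: rhs = 7, matching y values: none (0 points).
Total affine count: 14.
Full point count |E(F_23)| = 14 + 1 = 15.
Hasse bound: |15 − (23+1)| = |-9| = 9 ≤ 2√23 ≈ 9.5917 ✓.


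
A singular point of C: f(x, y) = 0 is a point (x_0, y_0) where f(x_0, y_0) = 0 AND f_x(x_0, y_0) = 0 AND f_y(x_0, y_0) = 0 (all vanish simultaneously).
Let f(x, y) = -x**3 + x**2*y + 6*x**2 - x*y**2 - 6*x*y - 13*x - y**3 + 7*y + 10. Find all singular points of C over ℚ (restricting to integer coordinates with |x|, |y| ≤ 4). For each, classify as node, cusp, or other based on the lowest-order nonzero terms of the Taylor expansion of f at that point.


Singular points: {(2, -1)}; classification: node.

Compute partial derivatives:
  f_x = -3*x**2 + 2*x*y + 12*x - y**2 - 6*y - 13.
  f_y = x**2 - 2*x*y - 6*x - 3*y**2 + 7.
Scan x_0 ∈ {−4, ..., 4}. For each x_0, f_y(x_0, y) is a polynomial in y; find its integer roots y ∈ {−4, ..., 4}, then test f_x and f at those candidates.
  x = -4: f_y(-4, y) = -3*y**2 + 8*y + 47; no integer root y with |y| ≤ 4.
  x = -3: f_y(-3, y) = -3*y**2 + 6*y + 34; no integer root y with |y| ≤ 4.
  x = -2: f_y(-2, y) = -3*y**2 + 4*y + 23; no integer root y with |y| ≤ 4.
  x = -1: f_y(-1, y) = -3*y**2 + 2*y + 14; no integer root y with |y| ≤ 4.
  x = 0: f_y(0, y) = 7 - 3*y**2; no integer root y with |y| ≤ 4.
  x = 1: f_y(1, y) = -3*y**2 - 2*y + 2; no integer root y with |y| ≤ 4.
  x = 2: f_y(2, y) = -3*y**2 - 4*y - 1; vanishes at y ∈ {-1}. (2, -1): f_x = 0, f = 0 — SINGULAR.
  x = 3: f_y(3, y) = -3*y**2 - 6*y - 2; no integer root y with |y| ≤ 4.
  x = 4: f_y(4, y) = -3*y**2 - 8*y - 1; no integer root y with |y| ≤ 4.
Only singular point on the grid: (2, -1).
Classify: substitute x = 2 + u, y = -1 + v and expand: f = -u**3 + u**2*v - u**2 - u*v**2 - v**3 + v**2.
No constant or linear terms (consistent with a singular point). Quadratic part: -u**2 + v**2. Cubic part: -u**3 + u**2*v - u*v**2 - v**3.
The quadratic part v**2 - u**2 = (v − u)(v + u) splits into two distinct linear factors, so there are two distinct tangent lines y − -1 = ±(x − 2) — this is a node (ordinary double point).
Classification: node.


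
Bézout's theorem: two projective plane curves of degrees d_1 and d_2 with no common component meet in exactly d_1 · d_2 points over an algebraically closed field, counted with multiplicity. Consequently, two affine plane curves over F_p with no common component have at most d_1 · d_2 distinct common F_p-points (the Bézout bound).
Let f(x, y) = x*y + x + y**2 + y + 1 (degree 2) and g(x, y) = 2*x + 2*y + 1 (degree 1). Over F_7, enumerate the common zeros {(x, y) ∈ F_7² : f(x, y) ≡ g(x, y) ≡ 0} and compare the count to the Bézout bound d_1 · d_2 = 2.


Common zeros: {(2, 1)}; count = 1; Bézout bound = 2.

deg(f) = 2, deg(g) = 1, so Bézout bound = 2.
Scan x ∈ F_7. For each x, list the y ∈ F_7 with f(x, y) ≡ 0 and those with g(x, y) ≡ 0 (mod 7); the common zeros in that column are the intersection.
  x = 0: f ≡ 0 at y ∈ {2, 4}; g ≡ 0 at y ∈ {3}; common: ∅.
  x = 1: f ≡ 0 at y ∈ ∅; g ≡ 0 at y ∈ {2}; common: ∅.
  x = 2: f ≡ 0 at y ∈ {1, 3}; g ≡ 0 at y ∈ {1}; common: {1}.
  x = 3: f ≡ 0 at y ∈ {5}; g ≡ 0 at y ∈ {0}; common: ∅.
  x = 4: f ≡ 0 at y ∈ ∅; g ≡ 0 at y ∈ {6}; common: ∅.
  x = 5: f ≡ 0 at y ∈ ∅; g ≡ 0 at y ∈ {5}; common: ∅.
  x = 6: f ≡ 0 at y ∈ {0}; g ≡ 0 at y ∈ {4}; common: ∅.
Collecting: common zeros = {(2, 1)}, so the count is 1.
Comparison with the Bézout bound: 1 ≤ 2 = deg(f)·deg(g), as expected for curves with no common component (the affine F_7-count falls short of the bound because intersections may lie at infinity, over extension fields, or carry multiplicity).


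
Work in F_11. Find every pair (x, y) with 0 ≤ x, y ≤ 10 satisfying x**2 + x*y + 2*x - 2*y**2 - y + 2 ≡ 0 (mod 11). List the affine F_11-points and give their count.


Affine F_11-points: {(2, 8), (2, 9), (5, 6), (5, 7), (8, 2), (8, 7), (9, 6), (9, 9), (10, 2), (10, 8)}; count = 10.

For each of the 121 pairs (x, y) ∈ F_11², evaluate f(x, y) mod 11. Record the zeros.
  x = 0: [0↦2, 1↦10, 2↦3, 3↦3, 4↦10, 5↦2, 6↦1, 7↦7, 8↦9, 9↦7, 10↦1]  zeros at y ∈ ∅
  x = 1: [0↦5, 1↦3, 2↦8, 3↦9, 4↦6, 5↦10, 6↦10, 7↦6, 8↦9, 9↦8, 10↦3]  zeros at y ∈ ∅
  x = 2: [0↦10, 1↦9, 2↦4, 3↦6, 4↦4, 5↦9, 6↦10, 7↦7, 8↦0, 9↦0, 10↦7]  zeros at y ∈ {8, 9}
  x = 3: [0↦6, 1↦6, 2↦2, 3↦5, 4↦4, 5↦10, 6↦1, 7↦10, 8↦4, 9↦5, 10↦2]  zeros at y ∈ ∅
  x = 4: [0↦4, 1↦5, 2↦2, 3↦6, 4↦6, 5↦2, 6↦5, 7↦4, 8↦10, 9↦1, 10↦10]  zeros at y ∈ ∅
  x = 5: [0↦4, 1↦6, 2↦4, 3↦9, 4↦10, 5↦7, 6↦0, 7↦0, 8↦7, 9↦10, 10↦9]  zeros at y ∈ {6, 7}
  x = 6: [0↦6, 1↦9, 2↦8, 3↦3, 4↦5, 5↦3, 6↦8, 7↦9, 8↦6, 9↦10, 10↦10]  zeros at y ∈ ∅
  x = 7: [0↦10, 1↦3, 2↦3, 3↦10, 4↦2, 5↦1, 6↦7, 7↦9, 8↦7, 9↦1, 10↦2]  zeros at y ∈ ∅
  x = 8: [0↦5, 1↦10, 2↦0, 3↦8, 4↦1, 5↦1, 6↦8, 7↦0, 8↦10, 9↦5, 10↦7]  zeros at y ∈ {2, 7}
  x = 9: [0↦2, 1↦8, 2↦10, 3↦8, 4↦2, 5↦3, 6↦0, 7↦4, 8↦4, 9↦0, 10↦3]  zeros at y ∈ {6, 9}
  x = 10: [0↦1, 1↦8, 2↦0, 3↦10, 4↦5, 5↦7, 6↦5, 7↦10, 8↦0, 9↦8, 10↦1]  zeros at y ∈ {2, 8}
Collecting zeros: affine points = {(2, 8), (2, 9), (5, 6), (5, 7), (8, 2), (8, 7), (9, 6), (9, 9), (10, 2), (10, 8)}.
Total count |C(F_11)_aff| = 10.


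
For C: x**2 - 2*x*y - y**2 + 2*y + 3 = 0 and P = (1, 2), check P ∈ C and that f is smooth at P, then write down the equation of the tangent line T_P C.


Tangent line at P: -2*x - 4*y + 10 = 0.

Step 1: f(1, 2) = 0, so P lies on C.
Step 2: partial derivatives
  f_x(x, y) = 2*x - 2*y, f_y(x, y) = -2*x - 2*y + 2.
  f_x(P) = -2, f_y(P) = -4 (gradient nonzero, so P is smooth).
Step 3: tangent line at P: -2·(x − 1) + -4·(y − 2) = 0.
Expanding: -2*x - 4*y + 10 = 0.


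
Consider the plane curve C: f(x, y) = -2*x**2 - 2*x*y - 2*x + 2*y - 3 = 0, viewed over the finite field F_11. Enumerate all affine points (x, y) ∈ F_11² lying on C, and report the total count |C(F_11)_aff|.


Affine F_11-points: {(0, 7), (2, 9), (3, 7), (4, 2), (5, 10), (6, 10), (7, 6), (8, 6), (9, 3), (10, 9)}; count = 10.

For each of the 121 pairs (x, y) ∈ F_11², evaluate f(x, y) mod 11. Record the zeros.
  x = 0: [0↦8, 1↦10, 2↦1, 3↦3, 4↦5, 5↦7, 6↦9, 7↦0, 8↦2, 9↦4, 10↦6]  zeros at y ∈ {7}
  x = 1: [0↦4, 1↦4, 2↦4, 3↦4, 4↦4, 5↦4, 6↦4, 7↦4, 8↦4, 9↦4, 10↦4]  zeros at y ∈ ∅
  x = 2: [0↦7, 1↦5, 2↦3, 3↦1, 4↦10, 5↦8, 6↦6, 7↦4, 8↦2, 9↦0, 10↦9]  zeros at y ∈ {9}
  x = 3: [0↦6, 1↦2, 2↦9, 3↦5, 4↦1, 5↦8, 6↦4, 7↦0, 8↦7, 9↦3, 10↦10]  zeros at y ∈ {7}
  x = 4: [0↦1, 1↦6, 2↦0, 3↦5, 4↦10, 5↦4, 6↦9, 7↦3, 8↦8, 9↦2, 10↦7]  zeros at y ∈ {2}
  x = 5: [0↦3, 1↦6, 2↦9, 3↦1, 4↦4, 5↦7, 6↦10, 7↦2, 8↦5, 9↦8, 10↦0]  zeros at y ∈ {10}
  x = 6: [0↦1, 1↦2, 2↦3, 3↦4, 4↦5, 5↦6, 6↦7, 7↦8, 8↦9, 9↦10, 10↦0]  zeros at y ∈ {10}
  x = 7: [0↦6, 1↦5, 2↦4, 3↦3, 4↦2, 5↦1, 6↦0, 7↦10, 8↦9, 9↦8, 10↦7]  zeros at y ∈ {6}
  x = 8: [0↦7, 1↦4, 2↦1, 3↦9, 4↦6, 5↦3, 6↦0, 7↦8, 8↦5, 9↦2, 10↦10]  zeros at y ∈ {6}
  x = 9: [0↦4, 1↦10, 2↦5, 3↦0, 4↦6, 5↦1, 6↦7, 7↦2, 8↦8, 9↦3, 10↦9]  zeros at y ∈ {3}
  x = 10: [0↦8, 1↦1, 2↦5, 3↦9, 4↦2, 5↦6, 6↦10, 7↦3, 8↦7, 9↦0, 10↦4]  zeros at y ∈ {9}
Collecting zeros: affine points = {(0, 7), (2, 9), (3, 7), (4, 2), (5, 10), (6, 10), (7, 6), (8, 6), (9, 3), (10, 9)}.
Total count |C(F_11)_aff| = 10.


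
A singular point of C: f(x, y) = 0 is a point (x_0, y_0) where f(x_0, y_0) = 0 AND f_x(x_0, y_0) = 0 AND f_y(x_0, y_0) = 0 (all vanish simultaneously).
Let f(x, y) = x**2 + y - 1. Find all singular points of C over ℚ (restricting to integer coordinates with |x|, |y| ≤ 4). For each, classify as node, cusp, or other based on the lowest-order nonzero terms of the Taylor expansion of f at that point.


No singular points in the scanned grid; C is smooth there.

Compute partial derivatives:
  f_x = 2*x.
  f_y = 1.
f_y = 1 is a nonzero constant, so f_y never vanishes: no point (x, y) can satisfy f = f_x = f_y = 0. In particular no (x, y) ∈ {−4, ..., 4}² is singular; the curve is smooth.


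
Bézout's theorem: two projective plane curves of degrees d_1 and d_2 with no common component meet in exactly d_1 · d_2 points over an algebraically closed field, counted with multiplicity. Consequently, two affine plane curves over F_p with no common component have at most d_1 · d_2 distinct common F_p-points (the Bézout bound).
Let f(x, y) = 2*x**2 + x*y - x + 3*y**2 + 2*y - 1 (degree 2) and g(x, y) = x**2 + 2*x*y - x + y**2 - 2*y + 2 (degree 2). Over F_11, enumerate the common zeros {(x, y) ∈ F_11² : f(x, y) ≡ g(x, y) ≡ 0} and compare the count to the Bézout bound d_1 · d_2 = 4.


Common zeros: {(5, 0)}; count = 1; Bézout bound = 4.

deg(f) = 2, deg(g) = 2, so Bézout bound = 4.
Scan x ∈ F_11. For each x, list the y ∈ F_11 with f(x, y) ≡ 0 and those with g(x, y) ≡ 0 (mod 11); the common zeros in that column are the intersection.
  x = 0: f ≡ 0 at y ∈ {4, 10}; g ≡ 0 at y ∈ ∅; common: ∅.
  x = 1: f ≡ 0 at y ∈ {0, 10}; g ≡ 0 at y ∈ {3, 8}; common: ∅.
  x = 2: f ≡ 0 at y ∈ {3}; g ≡ 0 at y ∈ ∅; common: ∅.
  x = 3: f ≡ 0 at y ∈ {1}; g ≡ 0 at y ∈ ∅; common: ∅.
  x = 4: f ≡ 0 at y ∈ {4, 5}; g ≡ 0 at y ∈ ∅; common: ∅.
  x = 5: f ≡ 0 at y ∈ {0, 5}; g ≡ 0 at y ∈ {0, 3}; common: {0}.
  x = 6: f ≡ 0 at y ∈ ∅; g ≡ 0 at y ∈ {4, 8}; common: ∅.
  x = 7: f ≡ 0 at y ∈ ∅; g ≡ 0 at y ∈ {0, 10}; common: ∅.
  x = 8: f ≡ 0 at y ∈ {1, 3}; g ≡ 0 at y ∈ ∅; common: ∅.
  x = 9: f ≡ 0 at y ∈ ∅; g ≡ 0 at y ∈ {2, 4}; common: ∅.
  x = 10: f ≡ 0 at y ∈ ∅; g ≡ 0 at y ∈ {2}; common: ∅.
Collecting: common zeros = {(5, 0)}, so the count is 1.
Comparison with the Bézout bound: 1 ≤ 4 = deg(f)·deg(g), as expected for curves with no common component (the affine F_11-count falls short of the bound because intersections may lie at infinity, over extension fields, or carry multiplicity).


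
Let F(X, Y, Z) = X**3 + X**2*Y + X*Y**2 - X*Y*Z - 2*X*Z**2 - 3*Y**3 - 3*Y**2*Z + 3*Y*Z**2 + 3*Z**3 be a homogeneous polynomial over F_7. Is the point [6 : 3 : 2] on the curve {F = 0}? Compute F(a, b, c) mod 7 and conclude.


F(6,3,2) ≡ 2 (mod 7); P is NOT on the curve.

Evaluate F(6, 3, 2) term-by-term (mod 7).
  X**3 ↦ 1·216·1·1 = 216
  X**2*Y ↦ 1·36·3·1 = 108
  X*Y**2 ↦ 1·6·9·1 = 54
  -X*Y*Z ↦ -1·6·3·2 = -36
  -2*X*Z**2 ↦ -2·6·1·4 = -48
  -3*Y**3 ↦ -3·1·27·1 = -81
  -3*Y**2*Z ↦ -3·1·9·2 = -54
  3*Y*Z**2 ↦ 3·1·3·4 = 36
  3*Z**3 ↦ 3·1·1·8 = 24
Sum: F(6, 3, 2) = (216) + (108) + (54) + (-36) + (-48) + (-81) + (-54) + (36) + (24) = 219.
Reducing mod 7: 219 ≡ 2 (mod 7).
Since F(a, b, c) ≡ 2 ≠ 0 (mod 7), P does NOT lie on the curve.


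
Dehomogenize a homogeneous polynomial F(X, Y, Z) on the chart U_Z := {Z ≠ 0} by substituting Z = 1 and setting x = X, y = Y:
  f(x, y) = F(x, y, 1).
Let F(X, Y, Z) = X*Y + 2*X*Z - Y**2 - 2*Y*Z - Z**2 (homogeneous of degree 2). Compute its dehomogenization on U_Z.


f(x, y) = x*y + 2*x - y**2 - 2*y - 1

On U_Z we set Z = 1. Each monomial c·X^i·Y^j·Z^k in F becomes c·x^i·y^j·1^k = c·x^i·y^j.
Substituting Z = 1: F(X, Y, 1) = x*y + 2*x - y**2 - 2*y - 1.
Note: deg(f) ≤ deg(F) = 2; strict inequality happens when F is divisible by Z (lost terms).


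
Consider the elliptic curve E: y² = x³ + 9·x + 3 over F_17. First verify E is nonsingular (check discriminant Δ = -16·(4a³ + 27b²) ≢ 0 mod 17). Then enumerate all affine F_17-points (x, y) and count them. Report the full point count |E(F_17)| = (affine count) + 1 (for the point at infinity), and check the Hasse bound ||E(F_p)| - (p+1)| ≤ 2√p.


Affine points = {(1, 8), (1, 9), (4, 1), (4, 16), (6, 1), (6, 16), (7, 1), (7, 16), (8, 3), (8, 14), (14, 0)}; affine count = 11; |E(F_17)| = 12.

Discriminant check: Δ ∝ 4a³ + 27b² = 4·9³ + 27·3² = 4·729 + 27·9 ≡ 14 (mod 17). Nonzero ⇒ E is nonsingular.
For each x ∈ F_17, compute rhs = x³ + 9·x + 3 mod 17, then count y ∈ F_17 with y² ≡ rhs.
  x = 0: rhs = 3, matching y values: none (0 points).
  x = 1: rhs = 13, matching y values: 8, 9 (2 points).
  x = 2: rhs = 12, matching y values: none (0 points).
  x = 3: rhs = 6, matching y values: none (0 points).
  x = 4: rhs = 1, matching y values: 1, 16 (2 points).
  x = 5: rhs = 3, matching y values: none (0 points).
  x = 6: rhs = 1, matching y values: 1, 16 (2 points).
  x = 7: rhs = 1, matching y values: 1, 16 (2 points).
  x = 8: rhs = 9, matching y values: 3, 14 (2 points).
  x = 9: rhs = 14, matching y values: none (0 points).
  x = 10: rhs = 5, matching y values: none (0 points).
  x = 11: rhs = 5, matching y values: none (0 points).
  x = 12: rhs = 3, matching y values: none (0 points).
  x = 13: rhs = 5, matching y values: none (0 points).
  x = 14: rhs = 0, matching y values: 0 (1 points).
  x = 15: rhs = 11, matching y values: none (0 points).
  x = 16: rhs = 10, matching y values: none (0 points).
Total affine count: 11.
Full point count |E(F_17)| = 11 + 1 = 12.
Hasse bound: |12 − (17+1)| = |-6| = 6 ≤ 2√17 ≈ 8.2462 ✓.


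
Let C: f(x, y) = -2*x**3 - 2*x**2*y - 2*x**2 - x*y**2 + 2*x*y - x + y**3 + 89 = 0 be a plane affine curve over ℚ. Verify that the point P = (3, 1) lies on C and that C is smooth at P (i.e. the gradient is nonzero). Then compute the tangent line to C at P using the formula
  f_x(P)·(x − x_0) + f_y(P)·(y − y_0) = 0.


Tangent line at P: -78*x - 15*y + 249 = 0.

Step 1: f(3, 1) = 0, so P lies on C.
Step 2: partial derivatives
  f_x(x, y) = -6*x**2 - 4*x*y - 4*x - y**2 + 2*y - 1, f_y(x, y) = -2*x**2 - 2*x*y + 2*x + 3*y**2.
  f_x(P) = -78, f_y(P) = -15 (gradient nonzero, so P is smooth).
Step 3: tangent line at P: -78·(x − 3) + -15·(y − 1) = 0.
Expanding: -78*x - 15*y + 249 = 0.


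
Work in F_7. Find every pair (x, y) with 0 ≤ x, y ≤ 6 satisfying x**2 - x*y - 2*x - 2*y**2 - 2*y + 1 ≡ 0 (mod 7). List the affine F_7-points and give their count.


Affine F_7-points: {(1, 0), (1, 2), (3, 2), (3, 6), (5, 1), (5, 6)}; count = 6.

For each of the 49 pairs (x, y) ∈ F_7², evaluate f(x, y) mod 7. Record the zeros.
  x = 0: [0↦1, 1↦4, 2↦3, 3↦5, 4↦3, 5↦4, 6↦1]  zeros at y ∈ ∅
  x = 1: [0↦0, 1↦2, 2↦0, 3↦1, 4↦5, 5↦5, 6↦1]  zeros at y ∈ {0, 2}
  x = 2: [0↦1, 1↦2, 2↦6, 3↦6, 4↦2, 5↦1, 6↦3]  zeros at y ∈ ∅
  x = 3: [0↦4, 1↦4, 2↦0, 3↦6, 4↦1, 5↦6, 6↦0]  zeros at y ∈ {2, 6}
  x = 4: [0↦2, 1↦1, 2↦3, 3↦1, 4↦2, 5↦6, 6↦6]  zeros at y ∈ ∅
  x = 5: [0↦2, 1↦0, 2↦1, 3↦5, 4↦5, 5↦1, 6↦0]  zeros at y ∈ {1, 6}
  x = 6: [0↦4, 1↦1, 2↦1, 3↦4, 4↦3, 5↦5, 6↦3]  zeros at y ∈ ∅
Collecting zeros: affine points = {(1, 0), (1, 2), (3, 2), (3, 6), (5, 1), (5, 6)}.
Total count |C(F_7)_aff| = 6.


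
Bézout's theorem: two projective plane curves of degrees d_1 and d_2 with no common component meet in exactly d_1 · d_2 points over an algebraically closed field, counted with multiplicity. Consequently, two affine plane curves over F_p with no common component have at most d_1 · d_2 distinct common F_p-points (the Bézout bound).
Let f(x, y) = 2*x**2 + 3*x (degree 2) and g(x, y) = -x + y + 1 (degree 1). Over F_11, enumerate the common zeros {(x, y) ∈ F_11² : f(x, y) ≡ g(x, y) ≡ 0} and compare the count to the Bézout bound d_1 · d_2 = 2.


Common zeros: {(0, 10), (4, 3)}; count = 2; Bézout bound = 2.

deg(f) = 2, deg(g) = 1, so Bézout bound = 2.
Scan x ∈ F_11. For each x, list the y ∈ F_11 with f(x, y) ≡ 0 and those with g(x, y) ≡ 0 (mod 11); the common zeros in that column are the intersection.
  x = 0: f ≡ 0 at y ∈ {0, 1, 2, 3, 4, 5, 6, 7, 8, 9, 10}; g ≡ 0 at y ∈ {10}; common: {10}.
  x = 1: f ≡ 0 at y ∈ ∅; g ≡ 0 at y ∈ {0}; common: ∅.
  x = 2: f ≡ 0 at y ∈ ∅; g ≡ 0 at y ∈ {1}; common: ∅.
  x = 3: f ≡ 0 at y ∈ ∅; g ≡ 0 at y ∈ {2}; common: ∅.
  x = 4: f ≡ 0 at y ∈ {0, 1, 2, 3, 4, 5, 6, 7, 8, 9, 10}; g ≡ 0 at y ∈ {3}; common: {3}.
  x = 5: f ≡ 0 at y ∈ ∅; g ≡ 0 at y ∈ {4}; common: ∅.
  x = 6: f ≡ 0 at y ∈ ∅; g ≡ 0 at y ∈ {5}; common: ∅.
  x = 7: f ≡ 0 at y ∈ ∅; g ≡ 0 at y ∈ {6}; common: ∅.
  x = 8: f ≡ 0 at y ∈ ∅; g ≡ 0 at y ∈ {7}; common: ∅.
  x = 9: f ≡ 0 at y ∈ ∅; g ≡ 0 at y ∈ {8}; common: ∅.
  x = 10: f ≡ 0 at y ∈ ∅; g ≡ 0 at y ∈ {9}; common: ∅.
Collecting: common zeros = {(0, 10), (4, 3)}, so the count is 2.
Comparison with the Bézout bound: 2 ≤ 2 = deg(f)·deg(g), as expected for curves with no common component (the bound is attained).
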